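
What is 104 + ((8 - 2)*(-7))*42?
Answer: -1660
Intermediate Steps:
104 + ((8 - 2)*(-7))*42 = 104 + (6*(-7))*42 = 104 - 42*42 = 104 - 1764 = -1660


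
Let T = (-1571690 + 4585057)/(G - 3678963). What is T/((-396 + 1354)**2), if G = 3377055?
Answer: -3013367/277080293712 ≈ -1.0875e-5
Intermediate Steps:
T = -3013367/301908 (T = (-1571690 + 4585057)/(3377055 - 3678963) = 3013367/(-301908) = 3013367*(-1/301908) = -3013367/301908 ≈ -9.9811)
T/((-396 + 1354)**2) = -3013367/(301908*(-396 + 1354)**2) = -3013367/(301908*(958**2)) = -3013367/301908/917764 = -3013367/301908*1/917764 = -3013367/277080293712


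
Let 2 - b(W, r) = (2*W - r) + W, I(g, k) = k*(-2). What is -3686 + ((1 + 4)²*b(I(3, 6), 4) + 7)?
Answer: -2629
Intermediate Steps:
I(g, k) = -2*k
b(W, r) = 2 + r - 3*W (b(W, r) = 2 - ((2*W - r) + W) = 2 - ((-r + 2*W) + W) = 2 - (-r + 3*W) = 2 + (r - 3*W) = 2 + r - 3*W)
-3686 + ((1 + 4)²*b(I(3, 6), 4) + 7) = -3686 + ((1 + 4)²*(2 + 4 - (-6)*6) + 7) = -3686 + (5²*(2 + 4 - 3*(-12)) + 7) = -3686 + (25*(2 + 4 + 36) + 7) = -3686 + (25*42 + 7) = -3686 + (1050 + 7) = -3686 + 1057 = -2629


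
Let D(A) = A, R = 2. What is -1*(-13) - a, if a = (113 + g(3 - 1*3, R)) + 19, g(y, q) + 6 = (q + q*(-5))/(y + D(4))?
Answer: -111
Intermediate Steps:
g(y, q) = -6 - 4*q/(4 + y) (g(y, q) = -6 + (q + q*(-5))/(y + 4) = -6 + (q - 5*q)/(4 + y) = -6 + (-4*q)/(4 + y) = -6 - 4*q/(4 + y))
a = 124 (a = (113 + 2*(-12 - 3*(3 - 1*3) - 2*2)/(4 + (3 - 1*3))) + 19 = (113 + 2*(-12 - 3*(3 - 3) - 4)/(4 + (3 - 3))) + 19 = (113 + 2*(-12 - 3*0 - 4)/(4 + 0)) + 19 = (113 + 2*(-12 + 0 - 4)/4) + 19 = (113 + 2*(¼)*(-16)) + 19 = (113 - 8) + 19 = 105 + 19 = 124)
-1*(-13) - a = -1*(-13) - 1*124 = 13 - 124 = -111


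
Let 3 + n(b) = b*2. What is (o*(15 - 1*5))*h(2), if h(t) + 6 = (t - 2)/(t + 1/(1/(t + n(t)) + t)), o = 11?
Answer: -660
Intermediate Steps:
n(b) = -3 + 2*b (n(b) = -3 + b*2 = -3 + 2*b)
h(t) = -6 + (-2 + t)/(t + 1/(t + 1/(-3 + 3*t))) (h(t) = -6 + (t - 2)/(t + 1/(1/(t + (-3 + 2*t)) + t)) = -6 + (-2 + t)/(t + 1/(1/(-3 + 3*t) + t)) = -6 + (-2 + t)/(t + 1/(t + 1/(-3 + 3*t))))
(o*(15 - 1*5))*h(2) = (11*(15 - 1*5))*((16 - 17*2 - 15*2³ + 9*2²)/(-3 - 3*2² + 3*2³ + 4*2)) = (11*(15 - 5))*((16 - 34 - 15*8 + 9*4)/(-3 - 3*4 + 3*8 + 8)) = (11*10)*((16 - 34 - 120 + 36)/(-3 - 12 + 24 + 8)) = 110*(-102/17) = 110*((1/17)*(-102)) = 110*(-6) = -660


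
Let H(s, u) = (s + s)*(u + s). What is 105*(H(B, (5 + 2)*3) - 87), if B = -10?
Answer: -32235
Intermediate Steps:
H(s, u) = 2*s*(s + u) (H(s, u) = (2*s)*(s + u) = 2*s*(s + u))
105*(H(B, (5 + 2)*3) - 87) = 105*(2*(-10)*(-10 + (5 + 2)*3) - 87) = 105*(2*(-10)*(-10 + 7*3) - 87) = 105*(2*(-10)*(-10 + 21) - 87) = 105*(2*(-10)*11 - 87) = 105*(-220 - 87) = 105*(-307) = -32235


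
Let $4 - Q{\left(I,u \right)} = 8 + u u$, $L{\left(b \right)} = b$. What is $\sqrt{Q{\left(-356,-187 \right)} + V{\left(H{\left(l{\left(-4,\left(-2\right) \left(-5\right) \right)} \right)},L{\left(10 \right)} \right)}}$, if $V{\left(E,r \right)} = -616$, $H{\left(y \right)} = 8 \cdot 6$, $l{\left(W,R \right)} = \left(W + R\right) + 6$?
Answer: $i \sqrt{35589} \approx 188.65 i$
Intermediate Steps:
$l{\left(W,R \right)} = 6 + R + W$ ($l{\left(W,R \right)} = \left(R + W\right) + 6 = 6 + R + W$)
$H{\left(y \right)} = 48$
$Q{\left(I,u \right)} = -4 - u^{2}$ ($Q{\left(I,u \right)} = 4 - \left(8 + u u\right) = 4 - \left(8 + u^{2}\right) = -4 - u^{2}$)
$\sqrt{Q{\left(-356,-187 \right)} + V{\left(H{\left(l{\left(-4,\left(-2\right) \left(-5\right) \right)} \right)},L{\left(10 \right)} \right)}} = \sqrt{\left(-4 - \left(-187\right)^{2}\right) - 616} = \sqrt{\left(-4 - 34969\right) - 616} = \sqrt{-34973 - 616} = \sqrt{-35589} = i \sqrt{35589}$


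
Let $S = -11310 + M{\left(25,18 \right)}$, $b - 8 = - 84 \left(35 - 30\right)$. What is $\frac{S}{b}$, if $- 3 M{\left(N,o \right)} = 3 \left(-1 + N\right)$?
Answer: $\frac{5667}{206} \approx 27.51$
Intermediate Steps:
$M{\left(N,o \right)} = 1 - N$ ($M{\left(N,o \right)} = - \frac{3 \left(-1 + N\right)}{3} = - \frac{-3 + 3 N}{3} = 1 - N$)
$b = -412$ ($b = 8 - 84 \left(35 - 30\right) = 8 - 420 = -412$)
$S = -11334$ ($S = -11310 + \left(1 - 25\right) = -11310 - 24 = -11334$)
$\frac{S}{b} = - \frac{11334}{-412} = \left(-11334\right) \left(- \frac{1}{412}\right) = \frac{5667}{206}$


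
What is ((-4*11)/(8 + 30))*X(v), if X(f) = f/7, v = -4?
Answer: 88/133 ≈ 0.66165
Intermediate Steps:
X(f) = f/7 (X(f) = f*(⅐) = f/7)
((-4*11)/(8 + 30))*X(v) = ((-4*11)/(8 + 30))*((⅐)*(-4)) = (-44/38)*(-4/7) = ((1/38)*(-44))*(-4/7) = -22/19*(-4/7) = 88/133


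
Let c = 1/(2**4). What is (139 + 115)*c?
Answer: 127/8 ≈ 15.875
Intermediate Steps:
c = 1/16 ≈ 0.062500
(139 + 115)*c = (139 + 115)*(1/16) = 254*(1/16) = 127/8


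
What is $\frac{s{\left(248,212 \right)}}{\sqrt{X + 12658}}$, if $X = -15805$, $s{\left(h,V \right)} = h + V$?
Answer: $- \frac{460 i \sqrt{3147}}{3147} \approx - 8.1999 i$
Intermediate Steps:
$s{\left(h,V \right)} = V + h$
$\frac{s{\left(248,212 \right)}}{\sqrt{X + 12658}} = \frac{212 + 248}{\sqrt{-15805 + 12658}} = \frac{460}{\sqrt{-3147}} = \frac{460}{i \sqrt{3147}} = 460 \left(- \frac{i \sqrt{3147}}{3147}\right) = - \frac{460 i \sqrt{3147}}{3147}$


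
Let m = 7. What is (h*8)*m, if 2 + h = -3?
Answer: -280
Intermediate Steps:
h = -5 (h = -2 - 3 = -5)
(h*8)*m = -5*8*7 = -40*7 = -280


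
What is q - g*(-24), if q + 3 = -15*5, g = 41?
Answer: 906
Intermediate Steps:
q = -78 (q = -3 - 15*5 = -3 - 75 = -78)
q - g*(-24) = -78 - 41*(-24) = -78 - 1*(-984) = -78 + 984 = 906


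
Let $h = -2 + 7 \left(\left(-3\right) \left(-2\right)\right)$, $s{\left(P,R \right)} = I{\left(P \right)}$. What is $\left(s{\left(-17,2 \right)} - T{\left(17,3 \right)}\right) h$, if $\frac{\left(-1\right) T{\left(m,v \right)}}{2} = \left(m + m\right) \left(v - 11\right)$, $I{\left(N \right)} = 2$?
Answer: $-21680$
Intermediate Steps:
$s{\left(P,R \right)} = 2$
$T{\left(m,v \right)} = - 4 m \left(-11 + v\right)$ ($T{\left(m,v \right)} = - 2 \left(m + m\right) \left(v - 11\right) = - 2 \cdot 2 m \left(-11 + v\right) = - 4 m \left(-11 + v\right)$)
$h = 40$ ($h = -2 + 7 \cdot 6 = -2 + 42 = 40$)
$\left(s{\left(-17,2 \right)} - T{\left(17,3 \right)}\right) h = \left(2 - 4 \cdot 17 \left(11 - 3\right)\right) 40 = \left(2 - 4 \cdot 17 \cdot 8\right) 40 = \left(2 - 544\right) 40 = \left(-542\right) 40 = -21680$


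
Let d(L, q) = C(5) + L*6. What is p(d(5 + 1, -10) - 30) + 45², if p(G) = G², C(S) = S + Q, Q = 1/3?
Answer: 19381/9 ≈ 2153.4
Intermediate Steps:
Q = ⅓ ≈ 0.33333
C(S) = ⅓ + S (C(S) = S + ⅓ = ⅓ + S)
d(L, q) = 16/3 + 6*L (d(L, q) = (⅓ + 5) + L*6 = 16/3 + 6*L)
p(d(5 + 1, -10) - 30) + 45² = ((16/3 + 6*(5 + 1)) - 30)² + 45² = ((16/3 + 6*6) - 30)² + 2025 = ((16/3 + 36) - 30)² + 2025 = (124/3 - 30)² + 2025 = (34/3)² + 2025 = 1156/9 + 2025 = 19381/9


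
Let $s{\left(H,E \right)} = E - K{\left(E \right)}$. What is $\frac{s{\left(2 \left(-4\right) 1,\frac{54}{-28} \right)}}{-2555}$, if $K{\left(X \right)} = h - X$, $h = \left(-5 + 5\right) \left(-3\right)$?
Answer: $\frac{27}{17885} \approx 0.0015096$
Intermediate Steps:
$h = 0$ ($h = 0 \left(-3\right) = 0$)
$K{\left(X \right)} = - X$ ($K{\left(X \right)} = 0 - X = - X$)
$s{\left(H,E \right)} = 2 E$ ($s{\left(H,E \right)} = E - - E = E + E = 2 E$)
$\frac{s{\left(2 \left(-4\right) 1,\frac{54}{-28} \right)}}{-2555} = \frac{2 \frac{54}{-28}}{-2555} = 2 \cdot 54 \left(- \frac{1}{28}\right) \left(- \frac{1}{2555}\right) = 2 \left(- \frac{27}{14}\right) \left(- \frac{1}{2555}\right) = \left(- \frac{27}{7}\right) \left(- \frac{1}{2555}\right) = \frac{27}{17885}$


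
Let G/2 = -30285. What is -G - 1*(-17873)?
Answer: 78443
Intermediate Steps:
G = -60570 (G = 2*(-30285) = -60570)
-G - 1*(-17873) = -1*(-60570) - 1*(-17873) = 60570 + 17873 = 78443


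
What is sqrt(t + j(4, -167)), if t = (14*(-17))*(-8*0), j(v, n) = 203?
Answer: sqrt(203) ≈ 14.248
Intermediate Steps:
t = 0 (t = -238*0 = 0)
sqrt(t + j(4, -167)) = sqrt(0 + 203) = sqrt(203)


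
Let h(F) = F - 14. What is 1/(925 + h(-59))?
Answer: 1/852 ≈ 0.0011737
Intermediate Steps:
h(F) = -14 + F
1/(925 + h(-59)) = 1/(925 + (-14 - 59)) = 1/(925 - 73) = 1/852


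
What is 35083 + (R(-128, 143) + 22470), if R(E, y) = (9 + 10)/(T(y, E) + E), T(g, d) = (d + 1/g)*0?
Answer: 7366765/128 ≈ 57553.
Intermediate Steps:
T(g, d) = 0
R(E, y) = 19/E (R(E, y) = (9 + 10)/(0 + E) = 19/E)
35083 + (R(-128, 143) + 22470) = 35083 + (19/(-128) + 22470) = 35083 + (19*(-1/128) + 22470) = 35083 + (-19/128 + 22470) = 35083 + 2876141/128 = 7366765/128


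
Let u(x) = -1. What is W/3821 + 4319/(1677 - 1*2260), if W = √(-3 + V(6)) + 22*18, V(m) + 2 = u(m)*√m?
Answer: -16272031/2227643 + I*√(5 + √6)/3821 ≈ -7.3046 + 0.00071431*I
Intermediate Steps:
V(m) = -2 - √m
W = 396 + √(-5 - √6) (W = √(-3 + (-2 - √6)) + 22*18 = √(-5 - √6) + 396 = 396 + √(-5 - √6) ≈ 396.0 + 2.7294*I)
W/3821 + 4319/(1677 - 1*2260) = (396 + √(-5 - √6))/3821 + 4319/(1677 - 1*2260) = (396 + √(-5 - √6))*(1/3821) + 4319/(1677 - 2260) = (396/3821 + √(-5 - √6)/3821) + 4319/(-583) = (396/3821 + √(-5 - √6)/3821) + 4319*(-1/583) = (396/3821 + √(-5 - √6)/3821) - 4319/583 = -16272031/2227643 + √(-5 - √6)/3821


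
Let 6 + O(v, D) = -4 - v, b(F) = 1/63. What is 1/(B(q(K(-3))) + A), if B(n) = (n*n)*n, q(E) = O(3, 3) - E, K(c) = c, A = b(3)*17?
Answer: -63/62983 ≈ -0.0010003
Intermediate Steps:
b(F) = 1/63
A = 17/63 (A = (1/63)*17 = 17/63 ≈ 0.26984)
O(v, D) = -10 - v (O(v, D) = -6 + (-4 - v) = -10 - v)
q(E) = -13 - E (q(E) = (-10 - 1*3) - E = (-10 - 3) - E = -13 - E)
B(n) = n**3 (B(n) = n**2*n = n**3)
1/(B(q(K(-3))) + A) = 1/((-13 - 1*(-3))**3 + 17/63) = 1/((-13 + 3)**3 + 17/63) = 1/((-10)**3 + 17/63) = 1/(-1000 + 17/63) = 1/(-62983/63) = -63/62983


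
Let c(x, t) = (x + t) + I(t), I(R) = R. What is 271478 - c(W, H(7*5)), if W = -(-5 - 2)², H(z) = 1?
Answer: 271525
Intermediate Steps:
W = -49 (W = -1*(-7)² = -1*49 = -49)
c(x, t) = x + 2*t (c(x, t) = (x + t) + t = (t + x) + t = x + 2*t)
271478 - c(W, H(7*5)) = 271478 - (-49 + 2*1) = 271478 - (-49 + 2) = 271478 - 1*(-47) = 271478 + 47 = 271525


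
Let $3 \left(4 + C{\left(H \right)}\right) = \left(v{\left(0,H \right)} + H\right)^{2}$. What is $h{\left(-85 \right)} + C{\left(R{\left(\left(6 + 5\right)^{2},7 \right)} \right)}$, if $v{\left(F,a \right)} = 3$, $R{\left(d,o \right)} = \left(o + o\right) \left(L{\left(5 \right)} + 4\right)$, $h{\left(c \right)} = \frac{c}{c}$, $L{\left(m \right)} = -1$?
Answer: $672$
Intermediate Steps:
$h{\left(c \right)} = 1$
$R{\left(d,o \right)} = 6 o$ ($R{\left(d,o \right)} = \left(o + o\right) \left(-1 + 4\right) = 2 o 3 = 6 o$)
$C{\left(H \right)} = -4 + \frac{\left(3 + H\right)^{2}}{3}$
$h{\left(-85 \right)} + C{\left(R{\left(\left(6 + 5\right)^{2},7 \right)} \right)} = 1 - \left(4 - \frac{\left(3 + 6 \cdot 7\right)^{2}}{3}\right) = 1 - \left(4 - \frac{\left(3 + 42\right)^{2}}{3}\right) = 1 - \left(4 - \frac{45^{2}}{3}\right) = 1 + \left(-4 + \frac{1}{3} \cdot 2025\right) = 1 + \left(-4 + 675\right) = 1 + 671 = 672$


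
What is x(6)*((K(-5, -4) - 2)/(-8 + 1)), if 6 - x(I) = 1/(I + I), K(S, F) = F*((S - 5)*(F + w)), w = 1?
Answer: 4331/42 ≈ 103.12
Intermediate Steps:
K(S, F) = F*(1 + F)*(-5 + S) (K(S, F) = F*((S - 5)*(F + 1)) = F*((-5 + S)*(1 + F)) = F*((1 + F)*(-5 + S)) = F*(1 + F)*(-5 + S))
x(I) = 6 - 1/(2*I) (x(I) = 6 - 1/(I + I) = 6 - 1/(2*I))
x(6)*((K(-5, -4) - 2)/(-8 + 1)) = (6 - ½/6)*((-4*(-5 - 5 - 5*(-4) - 4*(-5)) - 2)/(-8 + 1)) = (6 - ½*⅙)*((-4*(-5 - 5 + 20 + 20) - 2)/(-7)) = (6 - 1/12)*((-4*30 - 2)*(-⅐)) = 71*((-120 - 2)*(-⅐))/12 = 71*(-122*(-⅐))/12 = (71/12)*(122/7) = 4331/42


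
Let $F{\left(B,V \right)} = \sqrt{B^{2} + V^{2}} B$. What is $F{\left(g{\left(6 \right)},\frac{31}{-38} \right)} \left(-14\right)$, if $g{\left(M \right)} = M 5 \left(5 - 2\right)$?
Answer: $- \frac{630 \sqrt{11697361}}{19} \approx -1.134 \cdot 10^{5}$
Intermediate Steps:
$g{\left(M \right)} = 15 M$ ($g{\left(M \right)} = 5 M \left(5 - 2\right) = 5 M 3 = 15 M$)
$F{\left(B,V \right)} = B \sqrt{B^{2} + V^{2}}$
$F{\left(g{\left(6 \right)},\frac{31}{-38} \right)} \left(-14\right) = 15 \cdot 6 \sqrt{\left(15 \cdot 6\right)^{2} + \left(\frac{31}{-38}\right)^{2}} \left(-14\right) = 90 \sqrt{90^{2} + \left(31 \left(- \frac{1}{38}\right)\right)^{2}} \left(-14\right) = 90 \sqrt{8100 + \left(- \frac{31}{38}\right)^{2}} \left(-14\right) = 90 \sqrt{8100 + \frac{961}{1444}} \left(-14\right) = 90 \sqrt{\frac{11697361}{1444}} \left(-14\right) = 90 \frac{\sqrt{11697361}}{38} \left(-14\right) = \frac{45 \sqrt{11697361}}{19} \left(-14\right) = - \frac{630 \sqrt{11697361}}{19}$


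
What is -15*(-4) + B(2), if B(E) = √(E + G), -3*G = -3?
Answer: 60 + √3 ≈ 61.732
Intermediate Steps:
G = 1 (G = -⅓*(-3) = 1)
B(E) = √(1 + E) (B(E) = √(E + 1) = √(1 + E))
-15*(-4) + B(2) = -15*(-4) + √(1 + 2) = 60 + √3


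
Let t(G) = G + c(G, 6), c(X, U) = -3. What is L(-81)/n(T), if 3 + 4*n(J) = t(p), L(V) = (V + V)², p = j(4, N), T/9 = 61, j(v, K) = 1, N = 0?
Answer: -104976/5 ≈ -20995.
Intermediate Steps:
T = 549 (T = 9*61 = 549)
p = 1
L(V) = 4*V² (L(V) = (2*V)² = 4*V²)
t(G) = -3 + G (t(G) = G - 3 = -3 + G)
n(J) = -5/4 (n(J) = -¾ + (-3 + 1)/4 = -¾ + (¼)*(-2) = -¾ - ½ = -5/4)
L(-81)/n(T) = (4*(-81)²)/(-5/4) = (4*6561)*(-⅘) = 26244*(-⅘) = -104976/5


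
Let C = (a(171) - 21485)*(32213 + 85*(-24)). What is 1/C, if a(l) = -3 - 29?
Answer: -1/649232441 ≈ -1.5403e-9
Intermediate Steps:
a(l) = -32
C = -649232441 (C = (-32 - 21485)*(32213 + 85*(-24)) = -21517*(32213 - 2040) = -21517*30173 = -649232441)
1/C = 1/(-649232441) = -1/649232441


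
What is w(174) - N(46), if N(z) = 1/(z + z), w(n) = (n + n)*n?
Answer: 5570783/92 ≈ 60552.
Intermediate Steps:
w(n) = 2*n² (w(n) = (2*n)*n = 2*n²)
N(z) = 1/(2*z)
w(174) - N(46) = 2*174² - 1/(2*46) = 2*30276 - 1/(2*46) = 60552 - 1*1/92 = 60552 - 1/92 = 5570783/92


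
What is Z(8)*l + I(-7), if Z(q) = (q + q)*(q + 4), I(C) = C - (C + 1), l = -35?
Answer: -6721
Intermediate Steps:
I(C) = -1 (I(C) = C - (1 + C) = C + (-1 - C) = -1)
Z(q) = 2*q*(4 + q) (Z(q) = (2*q)*(4 + q) = 2*q*(4 + q))
Z(8)*l + I(-7) = (2*8*(4 + 8))*(-35) - 1 = (2*8*12)*(-35) - 1 = 192*(-35) - 1 = -6720 - 1 = -6721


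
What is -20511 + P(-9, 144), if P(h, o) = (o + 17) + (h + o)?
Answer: -20215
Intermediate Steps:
P(h, o) = 17 + h + 2*o (P(h, o) = (17 + o) + (h + o) = 17 + h + 2*o)
-20511 + P(-9, 144) = -20511 + (17 - 9 + 2*144) = -20511 + (17 - 9 + 288) = -20511 + 296 = -20215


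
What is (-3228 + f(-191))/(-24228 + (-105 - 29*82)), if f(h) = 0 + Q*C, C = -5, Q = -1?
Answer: 3223/26711 ≈ 0.12066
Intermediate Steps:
f(h) = 5 (f(h) = 0 - 1*(-5) = 0 + 5 = 5)
(-3228 + f(-191))/(-24228 + (-105 - 29*82)) = (-3228 + 5)/(-24228 + (-105 - 29*82)) = -3223/(-24228 + (-105 - 2378)) = -3223/(-24228 - 2483) = -3223/(-26711) = -3223*(-1/26711) = 3223/26711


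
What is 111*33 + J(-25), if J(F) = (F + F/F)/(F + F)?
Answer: 91587/25 ≈ 3663.5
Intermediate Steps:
J(F) = (1 + F)/(2*F) (J(F) = (F + 1)/((2*F)) = (1 + F)*(1/(2*F)) = (1 + F)/(2*F))
111*33 + J(-25) = 111*33 + (½)*(1 - 25)/(-25) = 3663 + (½)*(-1/25)*(-24) = 3663 + 12/25 = 91587/25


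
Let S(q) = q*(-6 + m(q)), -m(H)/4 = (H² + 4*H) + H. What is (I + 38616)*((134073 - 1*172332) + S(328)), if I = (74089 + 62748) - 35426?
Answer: -20071766337105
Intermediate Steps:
m(H) = -20*H - 4*H² (m(H) = -4*((H² + 4*H) + H) = -4*(H² + 5*H) = -20*H - 4*H²)
I = 101411 (I = 136837 - 35426 = 101411)
S(q) = q*(-6 - 4*q*(5 + q))
(I + 38616)*((134073 - 1*172332) + S(328)) = (101411 + 38616)*((134073 - 1*172332) - 2*328*(3 + 2*328*(5 + 328))) = 140027*((134073 - 172332) - 2*328*(3 + 2*328*333)) = 140027*(-38259 - 2*328*(3 + 218448)) = 140027*(-38259 - 2*328*218451) = 140027*(-38259 - 143303856) = 140027*(-143342115) = -20071766337105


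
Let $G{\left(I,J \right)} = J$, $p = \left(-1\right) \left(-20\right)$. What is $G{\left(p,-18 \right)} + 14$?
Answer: $-4$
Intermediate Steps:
$p = 20$
$G{\left(p,-18 \right)} + 14 = -18 + 14 = -4$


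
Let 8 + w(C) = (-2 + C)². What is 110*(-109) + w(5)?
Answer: -11989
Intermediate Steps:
w(C) = -8 + (-2 + C)²
110*(-109) + w(5) = 110*(-109) + (-8 + (-2 + 5)²) = -11990 + (-8 + 3²) = -11990 + (-8 + 9) = -11990 + 1 = -11989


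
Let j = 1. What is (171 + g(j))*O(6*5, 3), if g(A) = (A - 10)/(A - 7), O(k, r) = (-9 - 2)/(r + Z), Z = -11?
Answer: 3795/16 ≈ 237.19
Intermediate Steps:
O(k, r) = -11/(-11 + r) (O(k, r) = (-9 - 2)/(r - 11) = -11/(-11 + r))
g(A) = (-10 + A)/(-7 + A)
(171 + g(j))*O(6*5, 3) = (171 + (-10 + 1)/(-7 + 1))*(-11/(-11 + 3)) = (171 - 9/(-6))*(-11/(-8)) = (171 - 1/6*(-9))*(-11*(-1/8)) = (171 + 3/2)*(11/8) = (345/2)*(11/8) = 3795/16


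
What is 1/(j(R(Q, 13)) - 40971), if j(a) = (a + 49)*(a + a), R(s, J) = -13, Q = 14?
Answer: -1/41907 ≈ -2.3862e-5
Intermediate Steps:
j(a) = 2*a*(49 + a) (j(a) = (49 + a)*(2*a) = 2*a*(49 + a))
1/(j(R(Q, 13)) - 40971) = 1/(2*(-13)*(49 - 13) - 40971) = 1/(2*(-13)*36 - 40971) = 1/(-936 - 40971) = 1/(-41907) = -1/41907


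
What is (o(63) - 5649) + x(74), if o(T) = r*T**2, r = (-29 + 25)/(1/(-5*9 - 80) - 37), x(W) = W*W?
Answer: 65789/257 ≈ 255.99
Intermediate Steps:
x(W) = W**2
r = 250/2313 (r = -4/(1/(-45 - 80) - 37) = -4/(1/(-125) - 37) = -4/(-1/125 - 37) = -4/(-4626/125) = -4*(-125/4626) = 250/2313 ≈ 0.10808)
o(T) = 250*T**2/2313
(o(63) - 5649) + x(74) = ((250/2313)*63**2 - 5649) + 74**2 = ((250/2313)*3969 - 5649) + 5476 = (110250/257 - 5649) + 5476 = -1341543/257 + 5476 = 65789/257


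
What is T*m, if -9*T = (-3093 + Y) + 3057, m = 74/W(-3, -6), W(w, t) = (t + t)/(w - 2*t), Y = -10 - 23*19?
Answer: -5957/2 ≈ -2978.5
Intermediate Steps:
Y = -447 (Y = -10 - 437 = -447)
W(w, t) = 2*t/(w - 2*t) (W(w, t) = (2*t)/(w - 2*t) = 2*t/(w - 2*t))
m = -111/2 (m = 74/((-2*(-6)/(-1*(-3) + 2*(-6)))) = 74/((-2*(-6)/(3 - 12))) = 74/((-2*(-6)/(-9))) = 74/((-2*(-6)*(-⅑))) = 74/(-4/3) = 74*(-¾) = -111/2 ≈ -55.500)
T = 161/3 (T = -((-3093 - 447) + 3057)/9 = -(-3540 + 3057)/9 = -⅑*(-483) = 161/3 ≈ 53.667)
T*m = (161/3)*(-111/2) = -5957/2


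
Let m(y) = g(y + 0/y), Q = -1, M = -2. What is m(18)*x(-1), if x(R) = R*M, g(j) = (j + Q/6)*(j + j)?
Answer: 1284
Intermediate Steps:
g(j) = 2*j*(-1/6 + j) (g(j) = (j - 1/6)*(j + j) = (j - 1*1/6)*(2*j) = (j - 1/6)*(2*j) = (-1/6 + j)*(2*j) = 2*j*(-1/6 + j))
m(y) = y*(-1 + 6*y)/3 (m(y) = (y + 0/y)*(-1 + 6*(y + 0/y))/3 = (y + 0)*(-1 + 6*(y + 0))/3 = y*(-1 + 6*y)/3)
x(R) = -2*R (x(R) = R*(-2) = -2*R)
m(18)*x(-1) = ((1/3)*18*(-1 + 6*18))*(-2*(-1)) = ((1/3)*18*(-1 + 108))*2 = ((1/3)*18*107)*2 = 642*2 = 1284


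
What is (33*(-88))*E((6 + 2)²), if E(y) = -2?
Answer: 5808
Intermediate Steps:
(33*(-88))*E((6 + 2)²) = (33*(-88))*(-2) = -2904*(-2) = 5808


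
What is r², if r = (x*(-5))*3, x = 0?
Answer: 0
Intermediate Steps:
r = 0 (r = (0*(-5))*3 = 0*3 = 0)
r² = 0² = 0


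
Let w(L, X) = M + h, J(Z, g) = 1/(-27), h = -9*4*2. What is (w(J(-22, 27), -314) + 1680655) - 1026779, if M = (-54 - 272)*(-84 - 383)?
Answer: 806046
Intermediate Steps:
h = -72 (h = -36*2 = -72)
M = 152242 (M = -326*(-467) = 152242)
J(Z, g) = -1/27
w(L, X) = 152170 (w(L, X) = 152242 - 72 = 152170)
(w(J(-22, 27), -314) + 1680655) - 1026779 = (152170 + 1680655) - 1026779 = 1832825 - 1026779 = 806046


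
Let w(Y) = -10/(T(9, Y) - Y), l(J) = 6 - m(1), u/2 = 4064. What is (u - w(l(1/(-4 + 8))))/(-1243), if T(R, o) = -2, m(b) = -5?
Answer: -105654/16159 ≈ -6.5384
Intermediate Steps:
u = 8128 (u = 2*4064 = 8128)
l(J) = 11 (l(J) = 6 - 1*(-5) = 6 + 5 = 11)
w(Y) = -10/(-2 - Y)
(u - w(l(1/(-4 + 8))))/(-1243) = (8128 - 10/(2 + 11))/(-1243) = (8128 - 10/13)*(-1/1243) = (105654/13)*(-1/1243) = -105654/16159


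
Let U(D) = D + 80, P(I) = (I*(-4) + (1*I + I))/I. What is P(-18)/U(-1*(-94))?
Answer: -1/87 ≈ -0.011494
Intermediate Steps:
P(I) = -2 (P(I) = (-4*I + (I + I))/I = (-4*I + 2*I)/I = (-2*I)/I = -2)
U(D) = 80 + D
P(-18)/U(-1*(-94)) = -2/(80 - 1*(-94)) = -2/(80 + 94) = -2/174 = -2*1/174 = -1/87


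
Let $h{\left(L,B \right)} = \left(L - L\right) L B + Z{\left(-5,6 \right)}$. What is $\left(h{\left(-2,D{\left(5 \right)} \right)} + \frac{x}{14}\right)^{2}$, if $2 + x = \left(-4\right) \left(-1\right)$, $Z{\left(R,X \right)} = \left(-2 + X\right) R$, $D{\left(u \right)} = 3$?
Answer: $\frac{19321}{49} \approx 394.31$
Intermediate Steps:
$Z{\left(R,X \right)} = R \left(-2 + X\right)$
$h{\left(L,B \right)} = -20$ ($h{\left(L,B \right)} = \left(L - L\right) L B - 5 \left(-2 + 6\right) = 0 L B - 20 = 0 B - 20 = 0 - 20 = -20$)
$x = 2$ ($x = -2 - -4 = -2 + 4 = 2$)
$\left(h{\left(-2,D{\left(5 \right)} \right)} + \frac{x}{14}\right)^{2} = \left(-20 + \frac{2}{14}\right)^{2} = \left(-20 + 2 \cdot \frac{1}{14}\right)^{2} = \left(-20 + \frac{1}{7}\right)^{2} = \left(- \frac{139}{7}\right)^{2} = \frac{19321}{49}$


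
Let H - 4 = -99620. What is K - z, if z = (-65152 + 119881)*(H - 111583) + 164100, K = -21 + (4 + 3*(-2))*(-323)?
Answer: 11558546596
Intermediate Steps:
H = -99616 (H = 4 - 99620 = -99616)
K = 625 (K = -21 + (4 - 6)*(-323) = -21 - 2*(-323) = -21 + 646 = 625)
z = -11558545971 (z = (-65152 + 119881)*(-99616 - 111583) + 164100 = 54729*(-211199) + 164100 = -11558710071 + 164100 = -11558545971)
K - z = 625 - 1*(-11558545971) = 625 + 11558545971 = 11558546596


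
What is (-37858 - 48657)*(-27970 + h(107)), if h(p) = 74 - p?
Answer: 2422679545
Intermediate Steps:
(-37858 - 48657)*(-27970 + h(107)) = (-37858 - 48657)*(-27970 + (74 - 1*107)) = -86515*(-27970 + (74 - 107)) = -86515*(-27970 - 33) = -86515*(-28003) = 2422679545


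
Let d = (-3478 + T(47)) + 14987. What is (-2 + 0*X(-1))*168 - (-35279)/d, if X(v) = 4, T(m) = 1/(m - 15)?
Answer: -122616176/368289 ≈ -332.93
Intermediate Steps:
T(m) = 1/(-15 + m)
d = 368289/32 (d = (-3478 + 1/(-15 + 47)) + 14987 = (-3478 + 1/32) + 14987 = -111295/32 + 14987 = 368289/32 ≈ 11509.)
(-2 + 0*X(-1))*168 - (-35279)/d = (-2 + 0*4)*168 - (-35279)/368289/32 = (-2 + 0)*168 - (-35279)*32/368289 = -2*168 - 1*(-1128928/368289) = -336 + 1128928/368289 = -122616176/368289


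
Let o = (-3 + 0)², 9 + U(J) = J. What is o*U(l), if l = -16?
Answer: -225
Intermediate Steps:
U(J) = -9 + J
o = 9 (o = (-3)² = 9)
o*U(l) = 9*(-9 - 16) = 9*(-25) = -225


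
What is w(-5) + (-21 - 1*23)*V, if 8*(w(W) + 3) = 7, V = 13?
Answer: -4593/8 ≈ -574.13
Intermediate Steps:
w(W) = -17/8 (w(W) = -3 + (1/8)*7 = -3 + 7/8 = -17/8)
w(-5) + (-21 - 1*23)*V = -17/8 + (-21 - 1*23)*13 = -17/8 + (-21 - 23)*13 = -17/8 - 44*13 = -17/8 - 572 = -4593/8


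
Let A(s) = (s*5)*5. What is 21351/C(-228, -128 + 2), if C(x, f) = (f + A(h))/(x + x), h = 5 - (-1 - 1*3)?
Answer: -98344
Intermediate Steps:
h = 9 (h = 5 - (-1 - 3) = 5 - 1*(-4) = 5 + 4 = 9)
A(s) = 25*s (A(s) = (5*s)*5 = 25*s)
C(x, f) = (225 + f)/(2*x) (C(x, f) = (f + 25*9)/(x + x) = (f + 225)/((2*x)) = (225 + f)*(1/(2*x)) = (225 + f)/(2*x))
21351/C(-228, -128 + 2) = 21351/(((½)*(225 + (-128 + 2))/(-228))) = 21351/(((½)*(-1/228)*(225 - 126))) = 21351/(((½)*(-1/228)*99)) = 21351/(-33/152) = 21351*(-152/33) = -98344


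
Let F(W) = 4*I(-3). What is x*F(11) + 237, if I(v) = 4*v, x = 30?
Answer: -1203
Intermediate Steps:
F(W) = -48 (F(W) = 4*(4*(-3)) = 4*(-12) = -48)
x*F(11) + 237 = 30*(-48) + 237 = -1440 + 237 = -1203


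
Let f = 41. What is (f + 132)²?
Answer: 29929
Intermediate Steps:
(f + 132)² = (41 + 132)² = 173² = 29929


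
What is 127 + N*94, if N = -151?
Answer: -14067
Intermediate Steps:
127 + N*94 = 127 - 151*94 = 127 - 14194 = -14067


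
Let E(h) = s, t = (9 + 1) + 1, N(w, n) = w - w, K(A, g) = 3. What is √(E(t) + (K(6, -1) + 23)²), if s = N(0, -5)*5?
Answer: 26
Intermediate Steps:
N(w, n) = 0
t = 11 (t = 10 + 1 = 11)
s = 0 (s = 0*5 = 0)
E(h) = 0
√(E(t) + (K(6, -1) + 23)²) = √(0 + (3 + 23)²) = √(0 + 26²) = √(0 + 676) = √676 = 26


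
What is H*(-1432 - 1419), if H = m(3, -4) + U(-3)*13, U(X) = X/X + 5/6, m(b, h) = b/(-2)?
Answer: -191017/3 ≈ -63672.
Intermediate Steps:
m(b, h) = -b/2 (m(b, h) = b*(-1/2) = -b/2)
U(X) = 11/6 (U(X) = 1 + 5*(1/6) = 1 + 5/6 = 11/6)
H = 67/3 (H = -1/2*3 + (11/6)*13 = -3/2 + 143/6 = 67/3 ≈ 22.333)
H*(-1432 - 1419) = 67*(-1432 - 1419)/3 = (67/3)*(-2851) = -191017/3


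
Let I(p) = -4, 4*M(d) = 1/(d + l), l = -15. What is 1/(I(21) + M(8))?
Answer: -28/113 ≈ -0.24779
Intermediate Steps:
M(d) = 1/(4*(-15 + d)) (M(d) = 1/(4*(d - 15)) = 1/(4*(-15 + d)))
1/(I(21) + M(8)) = 1/(-4 + 1/(4*(-15 + 8))) = 1/(-4 + (1/4)/(-7)) = 1/(-4 + (1/4)*(-1/7)) = 1/(-4 - 1/28) = 1/(-113/28) = -28/113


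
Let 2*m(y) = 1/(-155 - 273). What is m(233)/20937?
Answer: -1/17922072 ≈ -5.5797e-8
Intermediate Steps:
m(y) = -1/856 (m(y) = 1/(2*(-155 - 273)) = (1/2)/(-428) = (1/2)*(-1/428) = -1/856)
m(233)/20937 = -1/856/20937 = -1/856*1/20937 = -1/17922072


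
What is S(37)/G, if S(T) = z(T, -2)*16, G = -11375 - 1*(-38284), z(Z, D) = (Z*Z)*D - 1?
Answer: -43824/26909 ≈ -1.6286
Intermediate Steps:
z(Z, D) = -1 + D*Z² (z(Z, D) = Z²*D - 1 = D*Z² - 1 = -1 + D*Z²)
G = 26909 (G = -11375 + 38284 = 26909)
S(T) = -16 - 32*T² (S(T) = (-1 - 2*T²)*16 = -16 - 32*T²)
S(37)/G = (-16 - 32*37²)/26909 = (-16 - 32*1369)*(1/26909) = (-16 - 43808)*(1/26909) = -43824*1/26909 = -43824/26909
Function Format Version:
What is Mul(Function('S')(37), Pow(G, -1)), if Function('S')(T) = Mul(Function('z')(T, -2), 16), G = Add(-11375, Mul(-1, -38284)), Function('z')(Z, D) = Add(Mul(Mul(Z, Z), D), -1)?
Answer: Rational(-43824, 26909) ≈ -1.6286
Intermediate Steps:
Function('z')(Z, D) = Add(-1, Mul(D, Pow(Z, 2))) (Function('z')(Z, D) = Add(Mul(Pow(Z, 2), D), -1) = Add(Mul(D, Pow(Z, 2)), -1) = Add(-1, Mul(D, Pow(Z, 2))))
G = 26909 (G = Add(-11375, 38284) = 26909)
Function('S')(T) = Add(-16, Mul(-32, Pow(T, 2))) (Function('S')(T) = Mul(Add(-1, Mul(-2, Pow(T, 2))), 16) = Add(-16, Mul(-32, Pow(T, 2))))
Mul(Function('S')(37), Pow(G, -1)) = Mul(Add(-16, Mul(-32, Pow(37, 2))), Pow(26909, -1)) = Mul(Add(-16, Mul(-32, 1369)), Rational(1, 26909)) = Mul(Add(-16, -43808), Rational(1, 26909)) = Mul(-43824, Rational(1, 26909)) = Rational(-43824, 26909)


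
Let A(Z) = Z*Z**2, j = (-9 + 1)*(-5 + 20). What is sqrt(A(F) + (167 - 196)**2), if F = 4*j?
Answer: I*sqrt(110591159) ≈ 10516.0*I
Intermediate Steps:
j = -120 (j = -8*15 = -120)
F = -480 (F = 4*(-120) = -480)
A(Z) = Z**3
sqrt(A(F) + (167 - 196)**2) = sqrt((-480)**3 + (167 - 196)**2) = sqrt(-110592000 + (-29)**2) = sqrt(-110592000 + 841) = sqrt(-110591159) = I*sqrt(110591159)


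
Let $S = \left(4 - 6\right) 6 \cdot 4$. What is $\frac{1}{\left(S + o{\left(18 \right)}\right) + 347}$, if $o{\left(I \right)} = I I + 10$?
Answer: $\frac{1}{633} \approx 0.0015798$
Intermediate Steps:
$o{\left(I \right)} = 10 + I^{2}$ ($o{\left(I \right)} = I^{2} + 10 = 10 + I^{2}$)
$S = -48$ ($S = \left(4 - 6\right) 6 \cdot 4 = \left(-2\right) 6 \cdot 4 = \left(-12\right) 4 = -48$)
$\frac{1}{\left(S + o{\left(18 \right)}\right) + 347} = \frac{1}{\left(-48 + \left(10 + 18^{2}\right)\right) + 347} = \frac{1}{\left(-48 + \left(10 + 324\right)\right) + 347} = \frac{1}{\left(-48 + 334\right) + 347} = \frac{1}{286 + 347} = \frac{1}{633}$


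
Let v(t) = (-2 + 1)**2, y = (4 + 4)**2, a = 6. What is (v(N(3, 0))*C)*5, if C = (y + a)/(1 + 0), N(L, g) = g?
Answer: 350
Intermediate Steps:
y = 64 (y = 8**2 = 64)
v(t) = 1 (v(t) = (-1)**2 = 1)
C = 70 (C = (64 + 6)/(1 + 0) = 70/1 = 70*1 = 70)
(v(N(3, 0))*C)*5 = (1*70)*5 = 70*5 = 350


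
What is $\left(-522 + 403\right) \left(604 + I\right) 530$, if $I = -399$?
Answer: $-12929350$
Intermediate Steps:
$\left(-522 + 403\right) \left(604 + I\right) 530 = \left(-522 + 403\right) \left(604 - 399\right) 530 = \left(-119\right) 205 \cdot 530 = \left(-24395\right) 530 = -12929350$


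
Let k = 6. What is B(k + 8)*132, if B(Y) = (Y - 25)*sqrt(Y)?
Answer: -1452*sqrt(14) ≈ -5432.9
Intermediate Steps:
B(Y) = sqrt(Y)*(-25 + Y) (B(Y) = (-25 + Y)*sqrt(Y) = sqrt(Y)*(-25 + Y))
B(k + 8)*132 = (sqrt(6 + 8)*(-25 + (6 + 8)))*132 = (sqrt(14)*(-25 + 14))*132 = (sqrt(14)*(-11))*132 = -11*sqrt(14)*132 = -1452*sqrt(14)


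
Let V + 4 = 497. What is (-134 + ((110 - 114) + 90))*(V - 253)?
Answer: -11520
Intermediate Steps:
V = 493 (V = -4 + 497 = 493)
(-134 + ((110 - 114) + 90))*(V - 253) = (-134 + ((110 - 114) + 90))*(493 - 253) = (-134 + (-4 + 90))*240 = (-134 + 86)*240 = -48*240 = -11520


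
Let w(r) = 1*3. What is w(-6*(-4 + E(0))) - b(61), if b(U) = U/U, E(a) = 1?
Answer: 2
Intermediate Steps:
w(r) = 3
b(U) = 1
w(-6*(-4 + E(0))) - b(61) = 3 - 1*1 = 3 - 1 = 2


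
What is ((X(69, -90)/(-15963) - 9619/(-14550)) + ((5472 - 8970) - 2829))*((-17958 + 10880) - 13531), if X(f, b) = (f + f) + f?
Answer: 10094074713450509/77420550 ≈ 1.3038e+8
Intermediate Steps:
X(f, b) = 3*f (X(f, b) = 2*f + f = 3*f)
((X(69, -90)/(-15963) - 9619/(-14550)) + ((5472 - 8970) - 2829))*((-17958 + 10880) - 13531) = (((3*69)/(-15963) - 9619/(-14550)) + ((5472 - 8970) - 2829))*((-17958 + 10880) - 13531) = ((207*(-1/15963) - 9619*(-1/14550)) + (-3498 - 2829))*(-7078 - 13531) = ((-69/5321 + 9619/14550) - 6327)*(-20609) = (50178749/77420550 - 6327)*(-20609) = -489789641101/77420550*(-20609) = 10094074713450509/77420550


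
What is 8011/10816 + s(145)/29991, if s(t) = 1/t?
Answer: 2679800497/3618114240 ≈ 0.74066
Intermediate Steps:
8011/10816 + s(145)/29991 = 8011/10816 + 1/(145*29991) = 8011*(1/10816) + (1/145)*(1/29991) = 8011/10816 + 1/4348695 = 2679800497/3618114240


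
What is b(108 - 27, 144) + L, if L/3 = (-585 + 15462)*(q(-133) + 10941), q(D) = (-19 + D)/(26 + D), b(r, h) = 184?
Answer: 52255735097/107 ≈ 4.8837e+8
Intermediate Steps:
q(D) = (-19 + D)/(26 + D)
L = 52255715409/107 (L = 3*((-585 + 15462)*((-19 - 133)/(26 - 133) + 10941)) = 3*(14877*(-152/(-107) + 10941)) = 3*(14877*(-1/107*(-152) + 10941)) = 3*(14877*(152/107 + 10941)) = 3*(14877*(1170839/107)) = 3*(17418571803/107) = 52255715409/107 ≈ 4.8837e+8)
b(108 - 27, 144) + L = 184 + 52255715409/107 = 52255735097/107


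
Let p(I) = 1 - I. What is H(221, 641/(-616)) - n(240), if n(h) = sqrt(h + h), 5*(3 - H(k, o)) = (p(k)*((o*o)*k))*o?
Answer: -58189876189/5312384 - 4*sqrt(30) ≈ -10976.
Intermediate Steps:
H(k, o) = 3 - k*o**3*(1 - k)/5 (H(k, o) = 3 - (1 - k)*((o*o)*k)*o/5 = 3 - (1 - k)*(o**2*k)*o/5 = 3 - (1 - k)*(k*o**2)*o/5 = 3 - k*o**2*(1 - k)*o/5 = 3 - k*o**3*(1 - k)/5)
n(h) = sqrt(2)*sqrt(h) (n(h) = sqrt(2*h) = sqrt(2)*sqrt(h))
H(221, 641/(-616)) - n(240) = (3 + (1/5)*221*(641/(-616))**3*(-1 + 221)) - sqrt(2)*sqrt(240) = (3 + (1/5)*221*(641*(-1/616))**3*220) - sqrt(2)*4*sqrt(15) = (3 + (1/5)*221*(-641/616)**3*220) - 4*sqrt(30) = (3 + (1/5)*221*(-263374721/233744896)*220) - 4*sqrt(30) = (3 - 58205813341/5312384) - 4*sqrt(30) = -58189876189/5312384 - 4*sqrt(30)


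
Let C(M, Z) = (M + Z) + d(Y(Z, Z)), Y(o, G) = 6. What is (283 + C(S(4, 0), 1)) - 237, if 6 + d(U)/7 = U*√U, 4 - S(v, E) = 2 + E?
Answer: 7 + 42*√6 ≈ 109.88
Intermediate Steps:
S(v, E) = 2 - E (S(v, E) = 4 - (2 + E) = 4 + (-2 - E) = 2 - E)
d(U) = -42 + 7*U^(3/2) (d(U) = -42 + 7*(U*√U) = -42 + 7*U^(3/2))
C(M, Z) = -42 + M + Z + 42*√6 (C(M, Z) = (M + Z) + (-42 + 7*6^(3/2)) = (M + Z) + (-42 + 7*(6*√6)) = (M + Z) + (-42 + 42*√6) = -42 + M + Z + 42*√6)
(283 + C(S(4, 0), 1)) - 237 = (283 + (-42 + (2 - 1*0) + 1 + 42*√6)) - 237 = (283 + (-42 + (2 + 0) + 1 + 42*√6)) - 237 = (283 + (-42 + 2 + 1 + 42*√6)) - 237 = (283 + (-39 + 42*√6)) - 237 = (244 + 42*√6) - 237 = 7 + 42*√6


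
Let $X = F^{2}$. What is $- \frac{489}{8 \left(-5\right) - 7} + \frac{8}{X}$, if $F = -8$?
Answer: $\frac{3959}{376} \approx 10.529$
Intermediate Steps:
$X = 64$ ($X = \left(-8\right)^{2} = 64$)
$- \frac{489}{8 \left(-5\right) - 7} + \frac{8}{X} = - \frac{489}{8 \left(-5\right) - 7} + \frac{8}{64} = - \frac{489}{-40 - 7} + 8 \cdot \frac{1}{64} = - \frac{489}{-47} + \frac{1}{8} = \left(-489\right) \left(- \frac{1}{47}\right) + \frac{1}{8} = \frac{489}{47} + \frac{1}{8} = \frac{3959}{376}$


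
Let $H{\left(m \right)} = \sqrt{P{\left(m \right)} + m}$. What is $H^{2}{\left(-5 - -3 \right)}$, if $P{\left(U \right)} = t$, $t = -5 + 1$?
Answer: $-6$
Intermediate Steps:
$t = -4$
$P{\left(U \right)} = -4$
$H{\left(m \right)} = \sqrt{-4 + m}$
$H^{2}{\left(-5 - -3 \right)} = \left(\sqrt{-4 - 2}\right)^{2} = \left(\sqrt{-6}\right)^{2} = \left(i \sqrt{6}\right)^{2} = -6$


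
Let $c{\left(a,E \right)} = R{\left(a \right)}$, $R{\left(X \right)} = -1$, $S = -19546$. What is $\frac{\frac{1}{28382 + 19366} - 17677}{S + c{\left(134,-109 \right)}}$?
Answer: $\frac{844041395}{933330156} \approx 0.90433$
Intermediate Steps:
$c{\left(a,E \right)} = -1$
$\frac{\frac{1}{28382 + 19366} - 17677}{S + c{\left(134,-109 \right)}} = \frac{\frac{1}{28382 + 19366} - 17677}{-19546 - 1} = \frac{\frac{1}{47748} - 17677}{-19547} = \left(\frac{1}{47748} - 17677\right) \left(- \frac{1}{19547}\right) = \left(- \frac{844041395}{47748}\right) \left(- \frac{1}{19547}\right) = \frac{844041395}{933330156}$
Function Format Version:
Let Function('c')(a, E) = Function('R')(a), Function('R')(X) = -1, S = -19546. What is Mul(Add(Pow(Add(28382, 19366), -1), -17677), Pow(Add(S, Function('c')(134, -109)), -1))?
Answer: Rational(844041395, 933330156) ≈ 0.90433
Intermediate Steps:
Function('c')(a, E) = -1
Mul(Add(Pow(Add(28382, 19366), -1), -17677), Pow(Add(S, Function('c')(134, -109)), -1)) = Mul(Add(Pow(Add(28382, 19366), -1), -17677), Pow(Add(-19546, -1), -1)) = Mul(Add(Pow(47748, -1), -17677), Pow(-19547, -1)) = Mul(Add(Rational(1, 47748), -17677), Rational(-1, 19547)) = Mul(Rational(-844041395, 47748), Rational(-1, 19547)) = Rational(844041395, 933330156)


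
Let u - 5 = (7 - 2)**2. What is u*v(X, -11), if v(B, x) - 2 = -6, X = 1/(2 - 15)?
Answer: -120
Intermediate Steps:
X = -1/13 (X = 1/(-13) = -1/13 ≈ -0.076923)
v(B, x) = -4 (v(B, x) = 2 - 6 = -4)
u = 30 (u = 5 + (7 - 2)**2 = 5 + 5**2 = 5 + 25 = 30)
u*v(X, -11) = 30*(-4) = -120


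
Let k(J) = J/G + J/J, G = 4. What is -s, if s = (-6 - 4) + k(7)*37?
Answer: -367/4 ≈ -91.750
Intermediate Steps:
k(J) = 1 + J/4 (k(J) = J/4 + J/J = J*(1/4) + 1 = J/4 + 1 = 1 + J/4)
s = 367/4 (s = (-6 - 4) + (1 + (1/4)*7)*37 = -10 + (1 + 7/4)*37 = -10 + (11/4)*37 = -10 + 407/4 = 367/4 ≈ 91.750)
-s = -1*367/4 = -367/4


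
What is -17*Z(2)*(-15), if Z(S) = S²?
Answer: 1020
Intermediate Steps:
-17*Z(2)*(-15) = -17*2²*(-15) = -17*4*(-15) = -68*(-15) = 1020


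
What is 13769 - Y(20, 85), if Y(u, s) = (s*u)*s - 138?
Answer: -130593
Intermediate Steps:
Y(u, s) = -138 + u*s² (Y(u, s) = u*s² - 138 = -138 + u*s²)
13769 - Y(20, 85) = 13769 - (-138 + 20*85²) = 13769 - (-138 + 20*7225) = 13769 - (-138 + 144500) = 13769 - 1*144362 = 13769 - 144362 = -130593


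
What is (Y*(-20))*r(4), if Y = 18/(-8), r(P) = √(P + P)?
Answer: 90*√2 ≈ 127.28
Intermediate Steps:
r(P) = √2*√P (r(P) = √(2*P) = √2*√P)
Y = -9/4 (Y = 18*(-⅛) = -9/4 ≈ -2.2500)
(Y*(-20))*r(4) = (-9/4*(-20))*(√2*√4) = 45*(√2*2) = 45*(2*√2) = 90*√2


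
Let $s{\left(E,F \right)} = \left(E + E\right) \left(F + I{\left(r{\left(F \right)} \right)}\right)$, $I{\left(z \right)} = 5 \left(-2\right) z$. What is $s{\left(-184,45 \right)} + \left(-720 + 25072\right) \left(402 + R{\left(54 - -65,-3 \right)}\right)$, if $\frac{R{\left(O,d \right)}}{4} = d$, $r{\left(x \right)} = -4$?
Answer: $9466000$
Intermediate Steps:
$I{\left(z \right)} = - 10 z$
$R{\left(O,d \right)} = 4 d$
$s{\left(E,F \right)} = 2 E \left(40 + F\right)$ ($s{\left(E,F \right)} = \left(E + E\right) \left(F - -40\right) = 2 E \left(F + 40\right) = 2 E \left(40 + F\right)$)
$s{\left(-184,45 \right)} + \left(-720 + 25072\right) \left(402 + R{\left(54 - -65,-3 \right)}\right) = 2 \left(-184\right) \left(40 + 45\right) + \left(-720 + 25072\right) \left(402 + 4 \left(-3\right)\right) = 2 \left(-184\right) 85 + 24352 \left(402 - 12\right) = -31280 + 24352 \cdot 390 = -31280 + 9497280 = 9466000$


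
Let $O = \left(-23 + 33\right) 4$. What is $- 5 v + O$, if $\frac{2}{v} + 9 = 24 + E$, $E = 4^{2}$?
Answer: $\frac{1230}{31} \approx 39.677$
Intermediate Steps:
$E = 16$
$v = \frac{2}{31}$ ($v = \frac{2}{-9 + \left(24 + 16\right)} = \frac{2}{-9 + 40} = \frac{2}{31} \approx 0.064516$)
$O = 40$ ($O = 10 \cdot 4 = 40$)
$- 5 v + O = \left(-5\right) \frac{2}{31} + 40 = - \frac{10}{31} + 40 = \frac{1230}{31}$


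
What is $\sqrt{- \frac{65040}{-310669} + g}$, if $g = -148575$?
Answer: $\frac{i \sqrt{14339729728963815}}{310669} \approx 385.45 i$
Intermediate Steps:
$\sqrt{- \frac{65040}{-310669} + g} = \sqrt{- \frac{65040}{-310669} - 148575} = \sqrt{\left(-65040\right) \left(- \frac{1}{310669}\right) - 148575} = \sqrt{\frac{65040}{310669} - 148575} = \sqrt{- \frac{46157581635}{310669}} = \frac{i \sqrt{14339729728963815}}{310669}$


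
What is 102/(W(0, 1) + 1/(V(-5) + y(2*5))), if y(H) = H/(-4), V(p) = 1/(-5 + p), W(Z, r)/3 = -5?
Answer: -663/100 ≈ -6.6300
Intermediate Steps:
W(Z, r) = -15 (W(Z, r) = 3*(-5) = -15)
y(H) = -H/4 (y(H) = H*(-1/4) = -H/4)
102/(W(0, 1) + 1/(V(-5) + y(2*5))) = 102/(-15 + 1/(1/(-5 - 5) - 5/2)) = 102/(-15 + 1/(1/(-10) - 1/4*10)) = 102/(-15 + 1/(-1/10 - 5/2)) = 102/(-15 + 1/(-13/5)) = 102/(-15 - 5/13) = 102/(-200/13) = -13/200*102 = -663/100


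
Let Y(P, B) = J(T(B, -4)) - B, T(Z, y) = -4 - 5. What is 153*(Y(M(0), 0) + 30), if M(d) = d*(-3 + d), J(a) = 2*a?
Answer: 1836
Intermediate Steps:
T(Z, y) = -9
Y(P, B) = -18 - B (Y(P, B) = 2*(-9) - B = -18 - B)
153*(Y(M(0), 0) + 30) = 153*((-18 - 1*0) + 30) = 153*((-18 + 0) + 30) = 153*(-18 + 30) = 153*12 = 1836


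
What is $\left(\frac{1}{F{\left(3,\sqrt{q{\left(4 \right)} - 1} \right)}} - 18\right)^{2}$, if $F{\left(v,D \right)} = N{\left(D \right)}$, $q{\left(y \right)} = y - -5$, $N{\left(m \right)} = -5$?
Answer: $\frac{8281}{25} \approx 331.24$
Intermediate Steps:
$q{\left(y \right)} = 5 + y$ ($q{\left(y \right)} = y + 5 = 5 + y$)
$F{\left(v,D \right)} = -5$
$\left(\frac{1}{F{\left(3,\sqrt{q{\left(4 \right)} - 1} \right)}} - 18\right)^{2} = \left(\frac{1}{-5} - 18\right)^{2} = \left(- \frac{1}{5} - 18\right)^{2} = \left(- \frac{91}{5}\right)^{2} = \frac{8281}{25}$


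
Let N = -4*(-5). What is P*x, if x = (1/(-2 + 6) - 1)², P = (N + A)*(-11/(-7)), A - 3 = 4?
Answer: 2673/112 ≈ 23.866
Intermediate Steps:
N = 20
A = 7 (A = 3 + 4 = 7)
P = 297/7 (P = (20 + 7)*(-11/(-7)) = 27*(-11*(-⅐)) = 27*(11/7) = 297/7 ≈ 42.429)
x = 9/16 (x = (1/4 - 1)² = (¼ - 1)² = (-¾)² = 9/16 ≈ 0.56250)
P*x = (297/7)*(9/16) = 2673/112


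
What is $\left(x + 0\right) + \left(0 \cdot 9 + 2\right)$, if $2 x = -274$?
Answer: $-135$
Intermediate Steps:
$x = -137$ ($x = \frac{1}{2} \left(-274\right) = -137$)
$\left(x + 0\right) + \left(0 \cdot 9 + 2\right) = \left(-137 + 0\right) + \left(0 \cdot 9 + 2\right) = -137 + \left(0 + 2\right) = -137 + 2 = -135$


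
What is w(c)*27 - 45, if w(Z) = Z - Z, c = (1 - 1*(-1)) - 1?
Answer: -45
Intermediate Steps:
c = 1 (c = (1 + 1) - 1 = 2 - 1 = 1)
w(Z) = 0
w(c)*27 - 45 = 0*27 - 45 = 0 - 45 = -45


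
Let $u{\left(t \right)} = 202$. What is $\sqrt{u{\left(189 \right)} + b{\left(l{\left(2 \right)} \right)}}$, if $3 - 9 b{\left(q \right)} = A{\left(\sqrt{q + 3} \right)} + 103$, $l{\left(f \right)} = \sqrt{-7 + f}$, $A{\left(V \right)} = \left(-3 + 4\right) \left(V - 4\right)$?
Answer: $\frac{\sqrt{1722 - \sqrt{3 + i \sqrt{5}}}}{3} \approx 13.825 - 0.0024471 i$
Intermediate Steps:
$A{\left(V \right)} = -4 + V$ ($A{\left(V \right)} = 1 \left(-4 + V\right) = -4 + V$)
$b{\left(q \right)} = - \frac{32}{3} - \frac{\sqrt{3 + q}}{9}$ ($b{\left(q \right)} = \frac{1}{3} - \frac{\left(-4 + \sqrt{q + 3}\right) + 103}{9} = \frac{1}{3} - \frac{\left(-4 + \sqrt{3 + q}\right) + 103}{9} = \frac{1}{3} - \frac{99 + \sqrt{3 + q}}{9} = \frac{1}{3} - \left(11 + \frac{\sqrt{3 + q}}{9}\right) = - \frac{32}{3} - \frac{\sqrt{3 + q}}{9}$)
$\sqrt{u{\left(189 \right)} + b{\left(l{\left(2 \right)} \right)}} = \sqrt{202 - \left(\frac{32}{3} + \frac{\sqrt{3 + \sqrt{-7 + 2}}}{9}\right)} = \sqrt{202 - \left(\frac{32}{3} + \frac{\sqrt{3 + \sqrt{-5}}}{9}\right)} = \sqrt{202 - \left(\frac{32}{3} + \frac{\sqrt{3 + i \sqrt{5}}}{9}\right)} = \sqrt{\frac{574}{3} - \frac{\sqrt{3 + i \sqrt{5}}}{9}}$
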